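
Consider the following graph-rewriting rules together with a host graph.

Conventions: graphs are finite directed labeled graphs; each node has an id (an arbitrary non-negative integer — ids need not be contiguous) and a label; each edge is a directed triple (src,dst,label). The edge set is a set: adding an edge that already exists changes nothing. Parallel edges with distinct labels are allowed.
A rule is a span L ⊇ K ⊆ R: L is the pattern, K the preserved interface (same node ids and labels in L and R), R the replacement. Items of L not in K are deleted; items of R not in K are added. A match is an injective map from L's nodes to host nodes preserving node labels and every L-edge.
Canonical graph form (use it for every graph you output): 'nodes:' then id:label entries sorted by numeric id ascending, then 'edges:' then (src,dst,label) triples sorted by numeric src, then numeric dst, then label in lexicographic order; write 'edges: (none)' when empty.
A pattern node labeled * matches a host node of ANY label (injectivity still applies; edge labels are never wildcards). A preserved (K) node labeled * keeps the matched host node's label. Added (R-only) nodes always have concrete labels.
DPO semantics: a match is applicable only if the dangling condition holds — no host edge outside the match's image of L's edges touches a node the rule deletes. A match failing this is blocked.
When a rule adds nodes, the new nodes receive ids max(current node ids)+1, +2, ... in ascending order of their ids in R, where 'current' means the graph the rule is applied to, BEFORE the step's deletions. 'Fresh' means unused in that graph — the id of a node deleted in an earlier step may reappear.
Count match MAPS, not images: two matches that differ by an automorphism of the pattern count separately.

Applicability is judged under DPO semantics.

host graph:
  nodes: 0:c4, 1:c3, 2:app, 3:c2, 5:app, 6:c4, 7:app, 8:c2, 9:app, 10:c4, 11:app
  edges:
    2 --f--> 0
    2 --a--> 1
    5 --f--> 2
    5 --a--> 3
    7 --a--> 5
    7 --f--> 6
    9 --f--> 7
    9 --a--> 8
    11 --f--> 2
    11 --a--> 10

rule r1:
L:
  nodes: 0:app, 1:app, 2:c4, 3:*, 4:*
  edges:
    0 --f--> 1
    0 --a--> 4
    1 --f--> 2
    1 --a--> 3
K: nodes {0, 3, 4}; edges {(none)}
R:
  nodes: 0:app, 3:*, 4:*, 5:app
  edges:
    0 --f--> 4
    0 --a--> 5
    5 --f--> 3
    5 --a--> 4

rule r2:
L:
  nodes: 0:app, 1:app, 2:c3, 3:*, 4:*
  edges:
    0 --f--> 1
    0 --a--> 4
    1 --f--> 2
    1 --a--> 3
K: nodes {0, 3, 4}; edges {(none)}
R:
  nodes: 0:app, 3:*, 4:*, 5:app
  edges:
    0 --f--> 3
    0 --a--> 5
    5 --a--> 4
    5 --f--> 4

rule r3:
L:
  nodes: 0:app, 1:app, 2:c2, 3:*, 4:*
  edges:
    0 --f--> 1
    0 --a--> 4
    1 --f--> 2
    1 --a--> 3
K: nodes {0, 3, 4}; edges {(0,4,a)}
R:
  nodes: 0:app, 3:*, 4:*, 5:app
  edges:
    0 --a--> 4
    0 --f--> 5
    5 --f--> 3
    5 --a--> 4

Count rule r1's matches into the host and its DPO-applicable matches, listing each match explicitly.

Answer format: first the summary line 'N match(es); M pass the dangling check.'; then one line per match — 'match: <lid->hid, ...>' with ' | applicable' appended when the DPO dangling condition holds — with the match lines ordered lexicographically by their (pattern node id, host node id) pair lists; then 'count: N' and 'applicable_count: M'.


3 match(es); 1 pass the dangling check.
match: 0->5, 1->2, 2->0, 3->1, 4->3
match: 0->9, 1->7, 2->6, 3->5, 4->8 | applicable
match: 0->11, 1->2, 2->0, 3->1, 4->10
count: 3
applicable_count: 1


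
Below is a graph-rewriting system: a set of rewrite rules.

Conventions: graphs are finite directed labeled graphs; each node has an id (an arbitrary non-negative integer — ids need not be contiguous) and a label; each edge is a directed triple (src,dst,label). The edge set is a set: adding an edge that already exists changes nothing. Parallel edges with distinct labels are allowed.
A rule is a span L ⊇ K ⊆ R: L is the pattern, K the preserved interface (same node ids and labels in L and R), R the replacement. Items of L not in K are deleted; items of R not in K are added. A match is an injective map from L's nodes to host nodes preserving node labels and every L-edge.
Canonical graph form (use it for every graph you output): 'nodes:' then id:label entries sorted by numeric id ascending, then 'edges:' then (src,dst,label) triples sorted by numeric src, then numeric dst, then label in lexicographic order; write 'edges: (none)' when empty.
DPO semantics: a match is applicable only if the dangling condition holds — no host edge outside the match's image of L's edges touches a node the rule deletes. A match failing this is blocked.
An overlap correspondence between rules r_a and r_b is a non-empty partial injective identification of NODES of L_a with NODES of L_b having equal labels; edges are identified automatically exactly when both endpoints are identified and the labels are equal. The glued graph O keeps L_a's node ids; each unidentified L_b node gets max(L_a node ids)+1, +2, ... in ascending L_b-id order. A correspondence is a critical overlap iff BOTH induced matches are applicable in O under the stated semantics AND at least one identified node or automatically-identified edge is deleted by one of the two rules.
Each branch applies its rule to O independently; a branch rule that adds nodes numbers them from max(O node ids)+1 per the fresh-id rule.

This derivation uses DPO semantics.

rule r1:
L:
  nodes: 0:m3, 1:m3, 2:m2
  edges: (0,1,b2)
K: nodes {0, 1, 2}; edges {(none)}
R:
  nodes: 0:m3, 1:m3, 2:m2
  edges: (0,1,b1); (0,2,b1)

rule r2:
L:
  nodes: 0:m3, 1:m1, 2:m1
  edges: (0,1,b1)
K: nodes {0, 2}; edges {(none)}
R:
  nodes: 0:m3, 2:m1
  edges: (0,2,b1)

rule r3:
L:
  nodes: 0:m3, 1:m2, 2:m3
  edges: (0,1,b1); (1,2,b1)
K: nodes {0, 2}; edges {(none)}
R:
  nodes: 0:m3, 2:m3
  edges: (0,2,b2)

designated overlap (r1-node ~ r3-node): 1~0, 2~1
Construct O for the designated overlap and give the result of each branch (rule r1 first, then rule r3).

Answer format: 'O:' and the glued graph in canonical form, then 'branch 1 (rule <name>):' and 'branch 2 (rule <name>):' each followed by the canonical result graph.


O:
nodes: 0:m3, 1:m3, 2:m2, 3:m3
edges: (0,1,b2); (1,2,b1); (2,3,b1)
branch 1 (rule r1):
nodes: 0:m3, 1:m3, 2:m2, 3:m3
edges: (0,1,b1); (0,2,b1); (1,2,b1); (2,3,b1)
branch 2 (rule r3):
nodes: 0:m3, 1:m3, 3:m3
edges: (0,1,b2); (1,3,b2)


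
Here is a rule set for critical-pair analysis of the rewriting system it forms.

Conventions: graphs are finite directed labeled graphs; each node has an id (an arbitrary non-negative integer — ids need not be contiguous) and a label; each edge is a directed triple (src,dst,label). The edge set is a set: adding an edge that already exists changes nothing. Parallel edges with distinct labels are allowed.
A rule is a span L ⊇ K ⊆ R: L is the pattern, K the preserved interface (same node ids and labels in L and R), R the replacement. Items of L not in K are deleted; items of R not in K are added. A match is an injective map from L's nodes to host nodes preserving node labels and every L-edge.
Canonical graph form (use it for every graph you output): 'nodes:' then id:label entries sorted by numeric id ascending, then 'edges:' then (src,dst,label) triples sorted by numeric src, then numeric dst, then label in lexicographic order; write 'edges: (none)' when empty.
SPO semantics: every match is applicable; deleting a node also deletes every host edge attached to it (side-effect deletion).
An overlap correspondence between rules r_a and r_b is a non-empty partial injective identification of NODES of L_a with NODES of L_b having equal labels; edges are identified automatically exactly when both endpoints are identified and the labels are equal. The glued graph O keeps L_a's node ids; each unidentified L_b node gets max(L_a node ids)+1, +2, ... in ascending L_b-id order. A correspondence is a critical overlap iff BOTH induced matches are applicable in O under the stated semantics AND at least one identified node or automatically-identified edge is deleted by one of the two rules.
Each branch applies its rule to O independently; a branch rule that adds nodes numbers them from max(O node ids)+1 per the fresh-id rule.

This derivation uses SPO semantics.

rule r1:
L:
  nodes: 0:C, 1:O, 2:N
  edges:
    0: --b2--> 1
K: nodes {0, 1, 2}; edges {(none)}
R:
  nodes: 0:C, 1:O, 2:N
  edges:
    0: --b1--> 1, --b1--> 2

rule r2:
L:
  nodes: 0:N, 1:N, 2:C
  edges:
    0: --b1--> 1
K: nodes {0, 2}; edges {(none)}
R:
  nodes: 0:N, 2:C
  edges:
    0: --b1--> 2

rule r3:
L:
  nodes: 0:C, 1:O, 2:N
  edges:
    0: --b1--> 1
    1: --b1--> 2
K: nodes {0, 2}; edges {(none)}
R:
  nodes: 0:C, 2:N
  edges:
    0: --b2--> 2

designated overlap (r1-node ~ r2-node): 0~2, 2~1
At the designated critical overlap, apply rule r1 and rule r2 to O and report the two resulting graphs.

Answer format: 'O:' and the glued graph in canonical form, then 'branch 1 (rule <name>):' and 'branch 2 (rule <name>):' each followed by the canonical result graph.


O:
nodes: 0:C, 1:O, 2:N, 3:N
edges: (0,1,b2); (3,2,b1)
branch 1 (rule r1):
nodes: 0:C, 1:O, 2:N, 3:N
edges: (0,1,b1); (0,2,b1); (3,2,b1)
branch 2 (rule r2):
nodes: 0:C, 1:O, 3:N
edges: (0,1,b2); (3,0,b1)


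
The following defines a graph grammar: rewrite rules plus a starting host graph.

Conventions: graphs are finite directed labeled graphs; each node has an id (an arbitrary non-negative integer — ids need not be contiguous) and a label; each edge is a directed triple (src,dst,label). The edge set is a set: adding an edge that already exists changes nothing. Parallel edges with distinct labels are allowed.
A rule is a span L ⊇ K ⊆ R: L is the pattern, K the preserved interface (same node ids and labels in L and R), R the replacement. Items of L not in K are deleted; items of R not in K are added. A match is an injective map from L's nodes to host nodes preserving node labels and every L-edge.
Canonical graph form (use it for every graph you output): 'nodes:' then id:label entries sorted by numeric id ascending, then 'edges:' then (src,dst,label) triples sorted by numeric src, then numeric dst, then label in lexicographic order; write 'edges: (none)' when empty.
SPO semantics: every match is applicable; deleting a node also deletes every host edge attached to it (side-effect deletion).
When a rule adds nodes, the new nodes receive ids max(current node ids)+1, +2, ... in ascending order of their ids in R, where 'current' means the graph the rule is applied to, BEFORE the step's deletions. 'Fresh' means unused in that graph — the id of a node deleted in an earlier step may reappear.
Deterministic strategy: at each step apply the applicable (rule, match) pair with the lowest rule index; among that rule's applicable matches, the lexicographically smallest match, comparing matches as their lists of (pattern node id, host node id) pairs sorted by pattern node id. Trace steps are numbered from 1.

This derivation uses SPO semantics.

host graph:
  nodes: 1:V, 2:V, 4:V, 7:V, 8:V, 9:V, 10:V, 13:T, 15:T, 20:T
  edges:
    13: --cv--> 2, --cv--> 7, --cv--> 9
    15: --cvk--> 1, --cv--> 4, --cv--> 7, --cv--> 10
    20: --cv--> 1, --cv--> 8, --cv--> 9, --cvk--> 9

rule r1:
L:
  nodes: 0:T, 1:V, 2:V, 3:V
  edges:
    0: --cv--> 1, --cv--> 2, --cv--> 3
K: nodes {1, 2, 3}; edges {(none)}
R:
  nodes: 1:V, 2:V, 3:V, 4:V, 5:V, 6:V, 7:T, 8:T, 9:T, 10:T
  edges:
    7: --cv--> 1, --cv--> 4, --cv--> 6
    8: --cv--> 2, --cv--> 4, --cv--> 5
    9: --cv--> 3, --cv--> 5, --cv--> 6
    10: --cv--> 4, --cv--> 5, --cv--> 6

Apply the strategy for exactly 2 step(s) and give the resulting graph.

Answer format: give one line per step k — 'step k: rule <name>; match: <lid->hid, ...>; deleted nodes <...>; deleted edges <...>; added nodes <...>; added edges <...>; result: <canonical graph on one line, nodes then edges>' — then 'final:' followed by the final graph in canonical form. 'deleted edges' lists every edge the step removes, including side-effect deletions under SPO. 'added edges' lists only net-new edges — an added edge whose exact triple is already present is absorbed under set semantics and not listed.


step 1: rule r1; match: 0->13, 1->2, 2->7, 3->9; deleted nodes 13; deleted edges (13,2,cv); (13,7,cv); (13,9,cv); added nodes 21, 22, 23, 24, 25, 26, 27; added edges (24,2,cv); (24,21,cv); (24,23,cv); (25,7,cv); (25,21,cv); (25,22,cv); (26,9,cv); (26,22,cv); (26,23,cv); (27,21,cv); (27,22,cv); (27,23,cv); result: nodes: 1:V, 2:V, 4:V, 7:V, 8:V, 9:V, 10:V, 15:T, 20:T, 21:V, 22:V, 23:V, 24:T, 25:T, 26:T, 27:T edges: (15,1,cvk); (15,4,cv); (15,7,cv); (15,10,cv); (20,1,cv); (20,8,cv); (20,9,cv); (20,9,cvk); (24,2,cv); (24,21,cv); (24,23,cv); (25,7,cv); (25,21,cv); (25,22,cv); (26,9,cv); (26,22,cv); (26,23,cv); (27,21,cv); (27,22,cv); (27,23,cv)
step 2: rule r1; match: 0->15, 1->4, 2->7, 3->10; deleted nodes 15; deleted edges (15,1,cvk); (15,4,cv); (15,7,cv); (15,10,cv); added nodes 28, 29, 30, 31, 32, 33, 34; added edges (31,4,cv); (31,28,cv); (31,30,cv); (32,7,cv); (32,28,cv); (32,29,cv); (33,10,cv); (33,29,cv); (33,30,cv); (34,28,cv); (34,29,cv); (34,30,cv); result: nodes: 1:V, 2:V, 4:V, 7:V, 8:V, 9:V, 10:V, 20:T, 21:V, 22:V, 23:V, 24:T, 25:T, 26:T, 27:T, 28:V, 29:V, 30:V, 31:T, 32:T, 33:T, 34:T edges: (20,1,cv); (20,8,cv); (20,9,cv); (20,9,cvk); (24,2,cv); (24,21,cv); (24,23,cv); (25,7,cv); (25,21,cv); (25,22,cv); (26,9,cv); (26,22,cv); (26,23,cv); (27,21,cv); (27,22,cv); (27,23,cv); (31,4,cv); (31,28,cv); (31,30,cv); (32,7,cv); (32,28,cv); (32,29,cv); (33,10,cv); (33,29,cv); (33,30,cv); (34,28,cv); (34,29,cv); (34,30,cv)
final:
nodes: 1:V, 2:V, 4:V, 7:V, 8:V, 9:V, 10:V, 20:T, 21:V, 22:V, 23:V, 24:T, 25:T, 26:T, 27:T, 28:V, 29:V, 30:V, 31:T, 32:T, 33:T, 34:T
edges: (20,1,cv); (20,8,cv); (20,9,cv); (20,9,cvk); (24,2,cv); (24,21,cv); (24,23,cv); (25,7,cv); (25,21,cv); (25,22,cv); (26,9,cv); (26,22,cv); (26,23,cv); (27,21,cv); (27,22,cv); (27,23,cv); (31,4,cv); (31,28,cv); (31,30,cv); (32,7,cv); (32,28,cv); (32,29,cv); (33,10,cv); (33,29,cv); (33,30,cv); (34,28,cv); (34,29,cv); (34,30,cv)


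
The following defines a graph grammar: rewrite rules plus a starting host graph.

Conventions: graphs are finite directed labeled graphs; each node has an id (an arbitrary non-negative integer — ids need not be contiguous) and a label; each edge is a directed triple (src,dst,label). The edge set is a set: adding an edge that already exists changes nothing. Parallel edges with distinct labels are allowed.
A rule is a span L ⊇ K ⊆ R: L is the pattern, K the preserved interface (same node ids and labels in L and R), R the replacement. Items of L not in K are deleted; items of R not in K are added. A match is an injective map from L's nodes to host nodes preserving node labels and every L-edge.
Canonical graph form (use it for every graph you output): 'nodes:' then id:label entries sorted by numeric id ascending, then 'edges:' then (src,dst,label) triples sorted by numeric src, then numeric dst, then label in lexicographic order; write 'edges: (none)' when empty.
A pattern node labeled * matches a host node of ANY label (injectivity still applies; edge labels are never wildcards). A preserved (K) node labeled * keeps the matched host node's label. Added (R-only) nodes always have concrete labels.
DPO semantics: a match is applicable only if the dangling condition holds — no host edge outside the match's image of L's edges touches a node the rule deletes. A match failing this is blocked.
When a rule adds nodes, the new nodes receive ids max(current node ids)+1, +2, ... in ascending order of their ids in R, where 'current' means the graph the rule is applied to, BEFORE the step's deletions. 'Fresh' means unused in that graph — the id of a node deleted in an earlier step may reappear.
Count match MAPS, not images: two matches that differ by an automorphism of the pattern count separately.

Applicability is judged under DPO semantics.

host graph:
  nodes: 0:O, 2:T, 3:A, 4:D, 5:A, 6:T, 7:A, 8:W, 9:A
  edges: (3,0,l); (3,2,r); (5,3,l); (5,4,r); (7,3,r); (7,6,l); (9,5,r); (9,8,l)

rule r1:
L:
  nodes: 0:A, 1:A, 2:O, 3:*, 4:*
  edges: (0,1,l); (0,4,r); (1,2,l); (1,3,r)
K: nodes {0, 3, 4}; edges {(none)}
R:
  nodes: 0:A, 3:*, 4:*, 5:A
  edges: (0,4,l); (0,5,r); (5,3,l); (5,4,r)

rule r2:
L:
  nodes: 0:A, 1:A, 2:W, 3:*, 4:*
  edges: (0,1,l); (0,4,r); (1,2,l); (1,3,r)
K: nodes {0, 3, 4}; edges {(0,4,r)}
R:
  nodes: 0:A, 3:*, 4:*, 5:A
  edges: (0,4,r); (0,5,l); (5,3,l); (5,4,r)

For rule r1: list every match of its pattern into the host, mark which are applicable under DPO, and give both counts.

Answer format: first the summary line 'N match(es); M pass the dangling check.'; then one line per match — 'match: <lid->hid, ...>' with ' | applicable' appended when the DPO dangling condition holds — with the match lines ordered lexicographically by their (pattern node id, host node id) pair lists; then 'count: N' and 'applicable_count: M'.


1 match(es); 0 pass the dangling check.
match: 0->5, 1->3, 2->0, 3->2, 4->4
count: 1
applicable_count: 0


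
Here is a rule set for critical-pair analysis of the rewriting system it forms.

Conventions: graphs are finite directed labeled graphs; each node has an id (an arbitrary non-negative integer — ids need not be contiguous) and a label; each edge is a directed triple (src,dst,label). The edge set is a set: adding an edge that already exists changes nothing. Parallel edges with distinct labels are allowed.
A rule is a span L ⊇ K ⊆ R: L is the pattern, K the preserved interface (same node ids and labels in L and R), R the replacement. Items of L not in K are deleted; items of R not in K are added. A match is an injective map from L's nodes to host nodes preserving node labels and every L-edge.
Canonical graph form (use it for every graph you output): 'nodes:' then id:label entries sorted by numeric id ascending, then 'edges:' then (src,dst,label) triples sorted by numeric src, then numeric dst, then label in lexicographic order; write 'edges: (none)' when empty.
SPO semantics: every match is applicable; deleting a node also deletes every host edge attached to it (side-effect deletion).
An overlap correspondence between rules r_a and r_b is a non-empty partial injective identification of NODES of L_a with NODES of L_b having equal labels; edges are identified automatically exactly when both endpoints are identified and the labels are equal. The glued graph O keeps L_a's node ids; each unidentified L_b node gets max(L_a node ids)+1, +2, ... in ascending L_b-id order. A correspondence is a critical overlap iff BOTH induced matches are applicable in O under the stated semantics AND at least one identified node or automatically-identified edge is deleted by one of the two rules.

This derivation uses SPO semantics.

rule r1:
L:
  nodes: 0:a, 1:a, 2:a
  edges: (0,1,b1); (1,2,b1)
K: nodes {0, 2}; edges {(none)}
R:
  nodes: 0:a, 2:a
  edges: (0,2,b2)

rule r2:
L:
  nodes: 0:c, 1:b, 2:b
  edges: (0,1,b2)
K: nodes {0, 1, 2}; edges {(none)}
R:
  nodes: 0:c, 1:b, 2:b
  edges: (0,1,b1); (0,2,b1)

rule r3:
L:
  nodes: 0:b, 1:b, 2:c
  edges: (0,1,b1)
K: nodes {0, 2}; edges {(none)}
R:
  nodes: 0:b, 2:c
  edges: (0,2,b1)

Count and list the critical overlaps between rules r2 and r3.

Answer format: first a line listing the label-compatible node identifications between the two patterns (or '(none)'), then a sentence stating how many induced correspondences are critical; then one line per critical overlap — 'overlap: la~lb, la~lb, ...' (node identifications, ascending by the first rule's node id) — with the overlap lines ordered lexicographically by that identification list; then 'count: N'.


label-compatible node identifications between L(r2) and L(r3): 0~2, 1~0, 1~1, 2~0, 2~1
8 of the induced correspondences are critical overlaps of r2 and r3.
overlap: 0~2, 1~0, 2~1
overlap: 0~2, 1~1
overlap: 0~2, 1~1, 2~0
overlap: 0~2, 2~1
overlap: 1~0, 2~1
overlap: 1~1
overlap: 1~1, 2~0
overlap: 2~1
count: 8


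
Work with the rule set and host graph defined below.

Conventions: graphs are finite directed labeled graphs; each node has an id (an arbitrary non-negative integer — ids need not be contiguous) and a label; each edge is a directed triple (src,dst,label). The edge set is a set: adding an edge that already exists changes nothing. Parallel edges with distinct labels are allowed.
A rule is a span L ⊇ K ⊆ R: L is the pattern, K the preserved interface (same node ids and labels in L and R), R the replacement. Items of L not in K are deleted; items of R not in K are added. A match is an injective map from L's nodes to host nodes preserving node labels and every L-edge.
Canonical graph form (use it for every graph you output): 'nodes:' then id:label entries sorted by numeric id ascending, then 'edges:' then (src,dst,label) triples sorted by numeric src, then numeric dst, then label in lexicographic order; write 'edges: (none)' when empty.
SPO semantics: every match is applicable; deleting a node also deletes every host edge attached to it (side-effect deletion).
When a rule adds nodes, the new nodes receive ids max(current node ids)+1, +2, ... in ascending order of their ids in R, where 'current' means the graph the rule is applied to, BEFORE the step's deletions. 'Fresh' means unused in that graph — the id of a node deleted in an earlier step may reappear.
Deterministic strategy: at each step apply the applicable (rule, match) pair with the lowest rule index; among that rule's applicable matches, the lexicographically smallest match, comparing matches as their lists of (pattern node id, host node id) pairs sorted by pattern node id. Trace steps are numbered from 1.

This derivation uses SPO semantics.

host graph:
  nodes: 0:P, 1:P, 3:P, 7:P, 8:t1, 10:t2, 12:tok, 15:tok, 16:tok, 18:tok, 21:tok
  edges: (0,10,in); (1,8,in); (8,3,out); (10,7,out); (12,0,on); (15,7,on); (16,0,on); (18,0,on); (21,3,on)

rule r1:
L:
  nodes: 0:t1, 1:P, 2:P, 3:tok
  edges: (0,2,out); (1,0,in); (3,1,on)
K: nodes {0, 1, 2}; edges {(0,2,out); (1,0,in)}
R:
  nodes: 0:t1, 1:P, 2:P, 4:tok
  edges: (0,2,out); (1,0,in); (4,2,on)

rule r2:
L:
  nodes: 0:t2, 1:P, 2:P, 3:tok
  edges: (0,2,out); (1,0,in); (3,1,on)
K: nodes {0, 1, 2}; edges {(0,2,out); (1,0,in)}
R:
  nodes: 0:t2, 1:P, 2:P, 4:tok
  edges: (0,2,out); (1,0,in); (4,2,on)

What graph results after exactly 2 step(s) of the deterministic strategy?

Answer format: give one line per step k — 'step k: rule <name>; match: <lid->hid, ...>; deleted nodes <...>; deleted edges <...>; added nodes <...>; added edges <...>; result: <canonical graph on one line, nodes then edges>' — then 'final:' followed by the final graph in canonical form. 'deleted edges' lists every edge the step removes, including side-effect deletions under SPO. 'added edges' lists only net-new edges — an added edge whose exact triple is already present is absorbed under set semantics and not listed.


step 1: rule r2; match: 0->10, 1->0, 2->7, 3->12; deleted nodes 12; deleted edges (12,0,on); added nodes 22; added edges (22,7,on); result: nodes: 0:P, 1:P, 3:P, 7:P, 8:t1, 10:t2, 15:tok, 16:tok, 18:tok, 21:tok, 22:tok edges: (0,10,in); (1,8,in); (8,3,out); (10,7,out); (15,7,on); (16,0,on); (18,0,on); (21,3,on); (22,7,on)
step 2: rule r2; match: 0->10, 1->0, 2->7, 3->16; deleted nodes 16; deleted edges (16,0,on); added nodes 23; added edges (23,7,on); result: nodes: 0:P, 1:P, 3:P, 7:P, 8:t1, 10:t2, 15:tok, 18:tok, 21:tok, 22:tok, 23:tok edges: (0,10,in); (1,8,in); (8,3,out); (10,7,out); (15,7,on); (18,0,on); (21,3,on); (22,7,on); (23,7,on)
final:
nodes: 0:P, 1:P, 3:P, 7:P, 8:t1, 10:t2, 15:tok, 18:tok, 21:tok, 22:tok, 23:tok
edges: (0,10,in); (1,8,in); (8,3,out); (10,7,out); (15,7,on); (18,0,on); (21,3,on); (22,7,on); (23,7,on)


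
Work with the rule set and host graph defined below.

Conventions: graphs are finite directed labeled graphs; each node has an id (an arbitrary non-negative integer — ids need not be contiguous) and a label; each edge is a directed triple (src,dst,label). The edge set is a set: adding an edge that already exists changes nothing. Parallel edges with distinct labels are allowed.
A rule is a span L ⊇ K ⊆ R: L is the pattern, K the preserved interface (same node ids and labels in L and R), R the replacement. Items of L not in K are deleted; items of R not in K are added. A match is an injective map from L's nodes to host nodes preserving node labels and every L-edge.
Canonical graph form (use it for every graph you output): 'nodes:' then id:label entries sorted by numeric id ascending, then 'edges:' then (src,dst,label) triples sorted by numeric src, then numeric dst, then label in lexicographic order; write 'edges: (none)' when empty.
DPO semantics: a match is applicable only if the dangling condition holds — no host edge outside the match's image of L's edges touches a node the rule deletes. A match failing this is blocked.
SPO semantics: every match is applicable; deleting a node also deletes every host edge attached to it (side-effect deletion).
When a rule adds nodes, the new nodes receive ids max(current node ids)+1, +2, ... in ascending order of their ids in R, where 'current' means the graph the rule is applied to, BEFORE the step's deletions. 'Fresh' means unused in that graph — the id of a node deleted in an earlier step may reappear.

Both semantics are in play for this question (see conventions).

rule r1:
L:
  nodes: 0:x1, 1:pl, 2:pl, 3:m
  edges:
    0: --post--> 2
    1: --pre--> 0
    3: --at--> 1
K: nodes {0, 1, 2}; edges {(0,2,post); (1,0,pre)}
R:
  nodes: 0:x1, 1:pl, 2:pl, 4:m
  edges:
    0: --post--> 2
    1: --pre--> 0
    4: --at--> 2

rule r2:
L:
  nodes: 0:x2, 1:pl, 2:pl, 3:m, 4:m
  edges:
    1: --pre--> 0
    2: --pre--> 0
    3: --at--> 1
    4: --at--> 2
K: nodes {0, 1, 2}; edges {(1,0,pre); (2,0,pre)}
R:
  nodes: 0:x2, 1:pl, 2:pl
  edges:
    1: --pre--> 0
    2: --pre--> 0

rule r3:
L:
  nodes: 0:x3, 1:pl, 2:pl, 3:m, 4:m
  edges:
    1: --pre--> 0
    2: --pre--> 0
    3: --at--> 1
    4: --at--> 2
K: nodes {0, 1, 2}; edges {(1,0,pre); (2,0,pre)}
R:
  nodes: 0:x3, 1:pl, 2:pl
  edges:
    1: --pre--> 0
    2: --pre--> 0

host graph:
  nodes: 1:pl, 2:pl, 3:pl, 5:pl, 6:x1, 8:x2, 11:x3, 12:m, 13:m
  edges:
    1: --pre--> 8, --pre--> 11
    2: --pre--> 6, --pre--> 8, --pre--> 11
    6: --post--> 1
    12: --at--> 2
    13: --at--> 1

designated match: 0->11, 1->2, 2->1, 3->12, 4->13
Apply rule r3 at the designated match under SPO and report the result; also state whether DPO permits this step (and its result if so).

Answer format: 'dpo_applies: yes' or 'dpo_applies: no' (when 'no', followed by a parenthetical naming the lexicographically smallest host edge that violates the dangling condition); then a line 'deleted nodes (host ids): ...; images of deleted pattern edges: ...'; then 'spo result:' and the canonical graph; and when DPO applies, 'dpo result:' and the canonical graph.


dpo_applies: yes
deleted nodes (host ids): 12, 13; images of deleted pattern edges: (12,2,at); (13,1,at)
spo result:
nodes: 1:pl, 2:pl, 3:pl, 5:pl, 6:x1, 8:x2, 11:x3
edges: (1,8,pre); (1,11,pre); (2,6,pre); (2,8,pre); (2,11,pre); (6,1,post)
dpo result:
nodes: 1:pl, 2:pl, 3:pl, 5:pl, 6:x1, 8:x2, 11:x3
edges: (1,8,pre); (1,11,pre); (2,6,pre); (2,8,pre); (2,11,pre); (6,1,post)


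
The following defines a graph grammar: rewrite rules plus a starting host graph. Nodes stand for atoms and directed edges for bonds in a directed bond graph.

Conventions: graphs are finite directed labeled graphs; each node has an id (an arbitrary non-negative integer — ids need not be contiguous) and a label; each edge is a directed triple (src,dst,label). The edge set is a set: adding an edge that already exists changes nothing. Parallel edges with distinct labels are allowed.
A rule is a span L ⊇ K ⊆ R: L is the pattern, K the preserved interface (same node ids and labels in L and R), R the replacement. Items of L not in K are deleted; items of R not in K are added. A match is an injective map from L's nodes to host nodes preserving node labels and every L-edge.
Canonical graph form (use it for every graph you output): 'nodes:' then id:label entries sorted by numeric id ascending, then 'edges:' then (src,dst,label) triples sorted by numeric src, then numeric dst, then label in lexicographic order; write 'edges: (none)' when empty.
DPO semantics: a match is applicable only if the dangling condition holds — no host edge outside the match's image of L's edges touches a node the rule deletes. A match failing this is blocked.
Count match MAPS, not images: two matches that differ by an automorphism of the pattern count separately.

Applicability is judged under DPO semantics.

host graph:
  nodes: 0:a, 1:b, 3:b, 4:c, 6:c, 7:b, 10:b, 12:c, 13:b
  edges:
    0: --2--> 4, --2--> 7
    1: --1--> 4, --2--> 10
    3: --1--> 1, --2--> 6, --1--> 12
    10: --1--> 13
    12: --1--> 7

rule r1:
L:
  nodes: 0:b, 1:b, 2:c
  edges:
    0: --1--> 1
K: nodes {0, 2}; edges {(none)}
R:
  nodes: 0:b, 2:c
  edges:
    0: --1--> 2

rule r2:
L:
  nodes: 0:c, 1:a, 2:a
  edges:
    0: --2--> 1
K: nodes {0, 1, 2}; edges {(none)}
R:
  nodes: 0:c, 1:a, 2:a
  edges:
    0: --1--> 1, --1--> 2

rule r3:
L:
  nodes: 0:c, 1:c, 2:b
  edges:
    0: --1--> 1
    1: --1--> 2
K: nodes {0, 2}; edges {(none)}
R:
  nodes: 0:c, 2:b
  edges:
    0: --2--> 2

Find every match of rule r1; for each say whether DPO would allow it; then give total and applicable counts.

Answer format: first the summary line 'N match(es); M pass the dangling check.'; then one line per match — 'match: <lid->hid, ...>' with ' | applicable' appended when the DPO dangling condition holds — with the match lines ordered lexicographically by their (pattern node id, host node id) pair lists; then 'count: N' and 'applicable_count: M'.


6 match(es); 3 pass the dangling check.
match: 0->3, 1->1, 2->4
match: 0->3, 1->1, 2->6
match: 0->3, 1->1, 2->12
match: 0->10, 1->13, 2->4 | applicable
match: 0->10, 1->13, 2->6 | applicable
match: 0->10, 1->13, 2->12 | applicable
count: 6
applicable_count: 3


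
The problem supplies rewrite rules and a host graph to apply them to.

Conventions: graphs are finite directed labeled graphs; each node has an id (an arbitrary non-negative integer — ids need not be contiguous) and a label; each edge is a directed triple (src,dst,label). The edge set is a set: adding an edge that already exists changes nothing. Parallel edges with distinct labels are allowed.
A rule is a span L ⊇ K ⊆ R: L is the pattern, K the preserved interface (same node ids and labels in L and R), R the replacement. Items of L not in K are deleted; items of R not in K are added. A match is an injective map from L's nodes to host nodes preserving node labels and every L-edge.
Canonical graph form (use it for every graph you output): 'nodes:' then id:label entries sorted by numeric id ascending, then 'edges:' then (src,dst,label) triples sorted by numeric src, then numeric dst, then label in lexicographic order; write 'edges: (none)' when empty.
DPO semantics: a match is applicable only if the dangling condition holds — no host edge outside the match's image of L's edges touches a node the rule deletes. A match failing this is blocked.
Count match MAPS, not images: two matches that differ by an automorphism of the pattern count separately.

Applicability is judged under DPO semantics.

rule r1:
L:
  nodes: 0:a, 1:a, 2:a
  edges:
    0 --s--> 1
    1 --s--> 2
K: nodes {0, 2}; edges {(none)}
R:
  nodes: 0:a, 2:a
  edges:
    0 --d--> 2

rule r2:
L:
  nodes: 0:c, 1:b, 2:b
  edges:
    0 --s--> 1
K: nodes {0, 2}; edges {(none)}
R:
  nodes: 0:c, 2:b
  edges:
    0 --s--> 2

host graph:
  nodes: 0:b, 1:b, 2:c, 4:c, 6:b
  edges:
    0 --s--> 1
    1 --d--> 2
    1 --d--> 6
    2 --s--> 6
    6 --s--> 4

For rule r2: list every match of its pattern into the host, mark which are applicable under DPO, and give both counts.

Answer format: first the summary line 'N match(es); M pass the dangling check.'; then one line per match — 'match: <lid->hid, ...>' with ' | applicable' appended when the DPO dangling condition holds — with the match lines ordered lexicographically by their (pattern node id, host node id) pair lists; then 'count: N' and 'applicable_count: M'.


2 match(es); 0 pass the dangling check.
match: 0->2, 1->6, 2->0
match: 0->2, 1->6, 2->1
count: 2
applicable_count: 0


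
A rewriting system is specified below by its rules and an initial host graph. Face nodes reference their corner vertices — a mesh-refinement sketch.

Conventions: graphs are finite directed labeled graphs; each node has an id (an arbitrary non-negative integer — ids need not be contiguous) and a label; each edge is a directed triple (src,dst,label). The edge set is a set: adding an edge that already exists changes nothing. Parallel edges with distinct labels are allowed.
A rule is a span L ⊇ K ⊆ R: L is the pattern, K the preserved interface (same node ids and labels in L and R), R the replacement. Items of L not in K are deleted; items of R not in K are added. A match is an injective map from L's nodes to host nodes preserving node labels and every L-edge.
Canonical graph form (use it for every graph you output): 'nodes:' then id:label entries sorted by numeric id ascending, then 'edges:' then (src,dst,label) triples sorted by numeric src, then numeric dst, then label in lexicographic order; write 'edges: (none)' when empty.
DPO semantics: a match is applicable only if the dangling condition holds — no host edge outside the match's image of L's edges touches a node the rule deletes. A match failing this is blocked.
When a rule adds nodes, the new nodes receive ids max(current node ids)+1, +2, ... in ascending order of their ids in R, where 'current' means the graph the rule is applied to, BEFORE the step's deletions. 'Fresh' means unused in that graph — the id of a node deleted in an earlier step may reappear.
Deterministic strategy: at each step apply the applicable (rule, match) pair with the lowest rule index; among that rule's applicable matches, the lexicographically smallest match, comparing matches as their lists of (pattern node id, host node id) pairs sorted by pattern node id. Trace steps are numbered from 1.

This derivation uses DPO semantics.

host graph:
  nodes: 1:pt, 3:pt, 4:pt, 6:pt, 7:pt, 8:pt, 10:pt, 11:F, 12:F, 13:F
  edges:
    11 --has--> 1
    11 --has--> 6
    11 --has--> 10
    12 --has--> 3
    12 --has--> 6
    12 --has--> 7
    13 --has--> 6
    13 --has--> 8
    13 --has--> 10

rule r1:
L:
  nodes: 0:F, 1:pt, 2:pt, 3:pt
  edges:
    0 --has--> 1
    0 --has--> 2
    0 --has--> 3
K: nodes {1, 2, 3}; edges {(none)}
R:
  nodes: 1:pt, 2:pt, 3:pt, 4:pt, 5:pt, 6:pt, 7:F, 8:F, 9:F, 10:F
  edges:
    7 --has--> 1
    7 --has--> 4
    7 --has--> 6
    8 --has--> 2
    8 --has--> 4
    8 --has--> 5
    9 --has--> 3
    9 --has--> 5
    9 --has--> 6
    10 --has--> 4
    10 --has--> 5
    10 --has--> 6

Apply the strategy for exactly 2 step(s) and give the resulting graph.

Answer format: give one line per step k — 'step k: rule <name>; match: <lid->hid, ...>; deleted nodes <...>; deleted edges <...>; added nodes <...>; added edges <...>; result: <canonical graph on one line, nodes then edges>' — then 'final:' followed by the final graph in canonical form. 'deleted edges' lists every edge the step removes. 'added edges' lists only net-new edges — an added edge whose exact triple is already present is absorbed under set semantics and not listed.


step 1: rule r1; match: 0->11, 1->1, 2->6, 3->10; deleted nodes 11; deleted edges (11,1,has); (11,6,has); (11,10,has); added nodes 14, 15, 16, 17, 18, 19, 20; added edges (17,1,has); (17,14,has); (17,16,has); (18,6,has); (18,14,has); (18,15,has); (19,10,has); (19,15,has); (19,16,has); (20,14,has); (20,15,has); (20,16,has); result: nodes: 1:pt, 3:pt, 4:pt, 6:pt, 7:pt, 8:pt, 10:pt, 12:F, 13:F, 14:pt, 15:pt, 16:pt, 17:F, 18:F, 19:F, 20:F edges: (12,3,has); (12,6,has); (12,7,has); (13,6,has); (13,8,has); (13,10,has); (17,1,has); (17,14,has); (17,16,has); (18,6,has); (18,14,has); (18,15,has); (19,10,has); (19,15,has); (19,16,has); (20,14,has); (20,15,has); (20,16,has)
step 2: rule r1; match: 0->12, 1->3, 2->6, 3->7; deleted nodes 12; deleted edges (12,3,has); (12,6,has); (12,7,has); added nodes 21, 22, 23, 24, 25, 26, 27; added edges (24,3,has); (24,21,has); (24,23,has); (25,6,has); (25,21,has); (25,22,has); (26,7,has); (26,22,has); (26,23,has); (27,21,has); (27,22,has); (27,23,has); result: nodes: 1:pt, 3:pt, 4:pt, 6:pt, 7:pt, 8:pt, 10:pt, 13:F, 14:pt, 15:pt, 16:pt, 17:F, 18:F, 19:F, 20:F, 21:pt, 22:pt, 23:pt, 24:F, 25:F, 26:F, 27:F edges: (13,6,has); (13,8,has); (13,10,has); (17,1,has); (17,14,has); (17,16,has); (18,6,has); (18,14,has); (18,15,has); (19,10,has); (19,15,has); (19,16,has); (20,14,has); (20,15,has); (20,16,has); (24,3,has); (24,21,has); (24,23,has); (25,6,has); (25,21,has); (25,22,has); (26,7,has); (26,22,has); (26,23,has); (27,21,has); (27,22,has); (27,23,has)
final:
nodes: 1:pt, 3:pt, 4:pt, 6:pt, 7:pt, 8:pt, 10:pt, 13:F, 14:pt, 15:pt, 16:pt, 17:F, 18:F, 19:F, 20:F, 21:pt, 22:pt, 23:pt, 24:F, 25:F, 26:F, 27:F
edges: (13,6,has); (13,8,has); (13,10,has); (17,1,has); (17,14,has); (17,16,has); (18,6,has); (18,14,has); (18,15,has); (19,10,has); (19,15,has); (19,16,has); (20,14,has); (20,15,has); (20,16,has); (24,3,has); (24,21,has); (24,23,has); (25,6,has); (25,21,has); (25,22,has); (26,7,has); (26,22,has); (26,23,has); (27,21,has); (27,22,has); (27,23,has)


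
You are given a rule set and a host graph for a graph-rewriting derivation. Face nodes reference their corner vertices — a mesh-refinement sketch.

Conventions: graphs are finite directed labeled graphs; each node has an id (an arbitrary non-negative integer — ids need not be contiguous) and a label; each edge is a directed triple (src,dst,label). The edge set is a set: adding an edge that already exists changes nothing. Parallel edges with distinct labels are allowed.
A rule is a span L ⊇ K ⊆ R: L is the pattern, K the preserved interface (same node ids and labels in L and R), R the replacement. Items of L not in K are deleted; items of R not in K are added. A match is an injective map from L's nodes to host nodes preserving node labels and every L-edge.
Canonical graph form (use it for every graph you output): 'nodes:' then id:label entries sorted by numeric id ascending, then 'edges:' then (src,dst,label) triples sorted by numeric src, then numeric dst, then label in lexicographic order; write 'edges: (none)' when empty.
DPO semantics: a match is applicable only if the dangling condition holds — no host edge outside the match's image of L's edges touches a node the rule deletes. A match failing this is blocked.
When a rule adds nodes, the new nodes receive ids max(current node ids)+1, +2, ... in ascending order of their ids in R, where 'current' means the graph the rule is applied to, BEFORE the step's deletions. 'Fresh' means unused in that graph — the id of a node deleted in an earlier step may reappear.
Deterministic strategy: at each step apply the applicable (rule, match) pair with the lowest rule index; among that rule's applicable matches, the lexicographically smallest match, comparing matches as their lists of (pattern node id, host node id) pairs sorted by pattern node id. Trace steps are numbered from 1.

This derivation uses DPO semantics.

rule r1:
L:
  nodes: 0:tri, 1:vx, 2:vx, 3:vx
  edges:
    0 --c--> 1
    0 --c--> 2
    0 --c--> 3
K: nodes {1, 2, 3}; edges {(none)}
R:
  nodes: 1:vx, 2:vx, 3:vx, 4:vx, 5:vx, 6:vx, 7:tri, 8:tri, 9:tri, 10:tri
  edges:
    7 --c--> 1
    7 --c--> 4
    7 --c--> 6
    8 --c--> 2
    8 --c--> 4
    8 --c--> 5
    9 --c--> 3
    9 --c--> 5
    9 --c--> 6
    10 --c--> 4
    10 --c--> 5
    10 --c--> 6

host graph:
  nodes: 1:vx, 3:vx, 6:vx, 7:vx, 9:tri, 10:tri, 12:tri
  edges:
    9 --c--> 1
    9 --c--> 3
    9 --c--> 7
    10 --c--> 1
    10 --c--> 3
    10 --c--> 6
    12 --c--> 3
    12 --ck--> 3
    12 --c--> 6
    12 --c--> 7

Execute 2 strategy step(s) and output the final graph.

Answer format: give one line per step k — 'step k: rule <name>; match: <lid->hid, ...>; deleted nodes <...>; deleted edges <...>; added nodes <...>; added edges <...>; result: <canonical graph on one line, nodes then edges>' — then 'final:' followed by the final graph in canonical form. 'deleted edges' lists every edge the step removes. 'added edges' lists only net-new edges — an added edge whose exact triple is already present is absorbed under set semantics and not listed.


step 1: rule r1; match: 0->9, 1->1, 2->3, 3->7; deleted nodes 9; deleted edges (9,1,c); (9,3,c); (9,7,c); added nodes 13, 14, 15, 16, 17, 18, 19; added edges (16,1,c); (16,13,c); (16,15,c); (17,3,c); (17,13,c); (17,14,c); (18,7,c); (18,14,c); (18,15,c); (19,13,c); (19,14,c); (19,15,c); result: nodes: 1:vx, 3:vx, 6:vx, 7:vx, 10:tri, 12:tri, 13:vx, 14:vx, 15:vx, 16:tri, 17:tri, 18:tri, 19:tri edges: (10,1,c); (10,3,c); (10,6,c); (12,3,c); (12,3,ck); (12,6,c); (12,7,c); (16,1,c); (16,13,c); (16,15,c); (17,3,c); (17,13,c); (17,14,c); (18,7,c); (18,14,c); (18,15,c); (19,13,c); (19,14,c); (19,15,c)
step 2: rule r1; match: 0->10, 1->1, 2->3, 3->6; deleted nodes 10; deleted edges (10,1,c); (10,3,c); (10,6,c); added nodes 20, 21, 22, 23, 24, 25, 26; added edges (23,1,c); (23,20,c); (23,22,c); (24,3,c); (24,20,c); (24,21,c); (25,6,c); (25,21,c); (25,22,c); (26,20,c); (26,21,c); (26,22,c); result: nodes: 1:vx, 3:vx, 6:vx, 7:vx, 12:tri, 13:vx, 14:vx, 15:vx, 16:tri, 17:tri, 18:tri, 19:tri, 20:vx, 21:vx, 22:vx, 23:tri, 24:tri, 25:tri, 26:tri edges: (12,3,c); (12,3,ck); (12,6,c); (12,7,c); (16,1,c); (16,13,c); (16,15,c); (17,3,c); (17,13,c); (17,14,c); (18,7,c); (18,14,c); (18,15,c); (19,13,c); (19,14,c); (19,15,c); (23,1,c); (23,20,c); (23,22,c); (24,3,c); (24,20,c); (24,21,c); (25,6,c); (25,21,c); (25,22,c); (26,20,c); (26,21,c); (26,22,c)
final:
nodes: 1:vx, 3:vx, 6:vx, 7:vx, 12:tri, 13:vx, 14:vx, 15:vx, 16:tri, 17:tri, 18:tri, 19:tri, 20:vx, 21:vx, 22:vx, 23:tri, 24:tri, 25:tri, 26:tri
edges: (12,3,c); (12,3,ck); (12,6,c); (12,7,c); (16,1,c); (16,13,c); (16,15,c); (17,3,c); (17,13,c); (17,14,c); (18,7,c); (18,14,c); (18,15,c); (19,13,c); (19,14,c); (19,15,c); (23,1,c); (23,20,c); (23,22,c); (24,3,c); (24,20,c); (24,21,c); (25,6,c); (25,21,c); (25,22,c); (26,20,c); (26,21,c); (26,22,c)
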